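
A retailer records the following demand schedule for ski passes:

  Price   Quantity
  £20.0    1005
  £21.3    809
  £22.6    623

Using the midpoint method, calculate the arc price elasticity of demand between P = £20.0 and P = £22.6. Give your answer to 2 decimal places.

-3.84

At P = 20.0, Q = 1005; at P = 22.6, Q = 623.
ΔQ = -382, ΔP = 2.6. Midpoints: P̄ = 21.30, Q̄ = 814.0.
ε = (ΔQ/ΔP)(P̄/Q̄) = (-382/2.6)(21.30/814.0).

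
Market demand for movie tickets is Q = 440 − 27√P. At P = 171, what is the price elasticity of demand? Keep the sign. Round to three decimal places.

At P = 171, Q = 86.929.
dQ/dP = −27/(2√P) = -1.032.
ε = (dQ/dP)(P/Q) = (-1.032)(171/86.929).

-2.031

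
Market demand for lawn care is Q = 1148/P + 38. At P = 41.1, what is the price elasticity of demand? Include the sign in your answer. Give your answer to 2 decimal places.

-0.42

At P = 41.1, Q = 65.932.
dQ/dP = −1148/P² = -0.680.
ε = (dQ/dP)(P/Q) = (-0.680)(41.1/65.932).
|ε| < 1, so demand is inelastic at this price.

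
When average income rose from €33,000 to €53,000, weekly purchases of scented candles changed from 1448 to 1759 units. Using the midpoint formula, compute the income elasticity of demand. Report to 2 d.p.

ΔQ = 311, ΔI = 20000. Midpoints: Ī = 43,000, Q̄ = 1603.5.
ε_I = (ΔQ/ΔI)(Ī/Q̄) = (311/20000)(43000/1603.5).
ε_I > 0, so the good is normal.

0.42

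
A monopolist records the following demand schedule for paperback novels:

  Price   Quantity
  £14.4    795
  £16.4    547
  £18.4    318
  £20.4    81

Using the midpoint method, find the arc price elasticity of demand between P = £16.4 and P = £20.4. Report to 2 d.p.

At P = 16.4, Q = 547; at P = 20.4, Q = 81.
ΔQ = -466, ΔP = 4.0. Midpoints: P̄ = 18.40, Q̄ = 314.0.
ε = (ΔQ/ΔP)(P̄/Q̄) = (-466/4.0)(18.40/314.0).

-6.83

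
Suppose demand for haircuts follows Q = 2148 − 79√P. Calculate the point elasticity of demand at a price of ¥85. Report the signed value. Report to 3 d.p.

At P = 85, Q = 1419.656.
dQ/dP = −79/(2√P) = -4.284.
ε = (dQ/dP)(P/Q) = (-4.284)(85/1419.656).
|ε| < 1, so demand is inelastic at this price.

-0.257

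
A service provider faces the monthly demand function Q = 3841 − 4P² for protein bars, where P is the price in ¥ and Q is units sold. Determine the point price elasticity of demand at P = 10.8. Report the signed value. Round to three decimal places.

At P = 10.8, Q = 3374.440.
dQ/dP = −8P = -86.400.
ε = (dQ/dP)(P/Q) = (-86.400)(10.8/3374.440).

-0.277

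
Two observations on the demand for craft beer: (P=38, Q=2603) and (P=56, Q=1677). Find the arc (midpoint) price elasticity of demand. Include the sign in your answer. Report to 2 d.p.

ΔQ = 1677 − 2603 = -926; ΔP = 56 − 38 = 18.
Midpoints: P̄ = 47.00, Q̄ = 2140.0.
ε = (ΔQ/ΔP)(P̄/Q̄) = (-926/18)(47.00/2140.0).

-1.13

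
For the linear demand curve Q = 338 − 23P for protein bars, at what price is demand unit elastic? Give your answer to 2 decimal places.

7.35

For linear demand Q = a − bP, ε = −bP/(a − bP). |ε| = 1 when bP = a − bP, i.e. P = a/(2b).
P = 338/(2·23) = 338/46 = 7.3478.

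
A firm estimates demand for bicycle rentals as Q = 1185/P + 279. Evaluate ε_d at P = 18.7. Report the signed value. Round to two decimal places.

At P = 18.7, Q = 342.369.
dQ/dP = −1185/P² = -3.389.
ε = (dQ/dP)(P/Q) = (-3.389)(18.7/342.369).

-0.19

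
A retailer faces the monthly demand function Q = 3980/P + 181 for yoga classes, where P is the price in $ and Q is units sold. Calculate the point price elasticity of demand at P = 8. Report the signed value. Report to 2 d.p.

At P = 8, Q = 678.500.
dQ/dP = −3980/P² = -62.188.
ε = (dQ/dP)(P/Q) = (-62.188)(8/678.500).

-0.73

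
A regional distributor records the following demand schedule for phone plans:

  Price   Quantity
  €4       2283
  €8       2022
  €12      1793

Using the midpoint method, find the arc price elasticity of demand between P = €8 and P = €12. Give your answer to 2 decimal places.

-0.30

At P = 8, Q = 2022; at P = 12, Q = 1793.
ΔQ = -229, ΔP = 4. Midpoints: P̄ = 10.00, Q̄ = 1907.5.
ε = (ΔQ/ΔP)(P̄/Q̄) = (-229/4)(10.00/1907.5).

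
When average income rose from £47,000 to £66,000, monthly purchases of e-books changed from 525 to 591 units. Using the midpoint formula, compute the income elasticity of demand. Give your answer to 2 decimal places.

0.35

ΔQ = 66, ΔI = 19000. Midpoints: Ī = 56,500, Q̄ = 558.0.
ε_I = (ΔQ/ΔI)(Ī/Q̄) = (66/19000)(56500/558.0).
ε_I > 0, so the good is normal.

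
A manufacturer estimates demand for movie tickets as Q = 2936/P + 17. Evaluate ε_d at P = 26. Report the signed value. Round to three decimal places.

At P = 26, Q = 129.923.
dQ/dP = −2936/P² = -4.343.
ε = (dQ/dP)(P/Q) = (-4.343)(26/129.923).
|ε| < 1, so demand is inelastic at this price.

-0.869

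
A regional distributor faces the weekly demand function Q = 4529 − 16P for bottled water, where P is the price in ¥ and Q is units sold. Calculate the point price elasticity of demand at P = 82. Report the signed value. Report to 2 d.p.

-0.41

At P = 82, Q = 3217.
dQ/dP = −16.
ε = (dQ/dP)(P/Q) = (-16)(82/3217).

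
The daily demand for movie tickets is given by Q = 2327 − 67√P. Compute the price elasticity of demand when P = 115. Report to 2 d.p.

At P = 115, Q = 1608.505.
dQ/dP = −67/(2√P) = -3.124.
ε = (dQ/dP)(P/Q) = (-3.124)(115/1608.505).
|ε| < 1, so demand is inelastic at this price.

-0.22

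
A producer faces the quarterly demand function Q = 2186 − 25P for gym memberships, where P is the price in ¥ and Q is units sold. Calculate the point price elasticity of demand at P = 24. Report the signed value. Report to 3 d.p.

At P = 24, Q = 1586.
dQ/dP = −25.
ε = (dQ/dP)(P/Q) = (-25)(24/1586).
|ε| < 1, so demand is inelastic at this price.

-0.378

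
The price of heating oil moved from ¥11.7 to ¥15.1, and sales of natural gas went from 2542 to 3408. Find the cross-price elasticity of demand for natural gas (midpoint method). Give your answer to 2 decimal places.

ΔQ_x = 3408 − 2542 = 866; ΔP_y = 15.1 − 11.7 = 3.4.
Midpoints: P̄_y = 13.40, Q̄_x = 2975.0.
ε_xy = (ΔQ_x/ΔP_y)(P̄_y/Q̄_x) = (866/3.4)(13.40/2975.0).
ε_xy > 0, so the goods are substitutes.

1.15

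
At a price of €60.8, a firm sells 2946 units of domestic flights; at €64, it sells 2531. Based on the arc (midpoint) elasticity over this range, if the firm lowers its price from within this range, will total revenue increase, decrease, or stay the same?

increase

Arc ε = (-415/3.2)(62.40/2738.5) ≈ -2.955.
|ε| = 2.96 > 1, so demand is elastic. A price cut therefore raises total revenue.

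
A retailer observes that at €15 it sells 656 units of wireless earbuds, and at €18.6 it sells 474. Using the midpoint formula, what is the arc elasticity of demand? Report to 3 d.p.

-1.503

ΔQ = 474 − 656 = -182; ΔP = 18.6 − 15 = 3.6.
Midpoints: P̄ = 16.80, Q̄ = 565.0.
ε = (ΔQ/ΔP)(P̄/Q̄) = (-182/3.6)(16.80/565.0).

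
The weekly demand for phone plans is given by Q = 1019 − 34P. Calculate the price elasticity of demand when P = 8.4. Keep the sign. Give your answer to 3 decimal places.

At P = 8.4, Q = 733.400.
dQ/dP = −34.
ε = (dQ/dP)(P/Q) = (-34)(8.4/733.400).
|ε| < 1, so demand is inelastic at this price.

-0.389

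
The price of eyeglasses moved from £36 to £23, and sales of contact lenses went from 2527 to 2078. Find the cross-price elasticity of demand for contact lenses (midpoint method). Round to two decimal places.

ΔQ_x = 2078 − 2527 = -449; ΔP_y = 23 − 36 = -13.
Midpoints: P̄_y = 29.50, Q̄_x = 2302.5.
ε_xy = (ΔQ_x/ΔP_y)(P̄_y/Q̄_x) = (-449/-13)(29.50/2302.5).

0.44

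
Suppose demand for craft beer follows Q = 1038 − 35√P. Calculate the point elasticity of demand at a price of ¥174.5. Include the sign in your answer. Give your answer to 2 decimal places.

At P = 174.5, Q = 575.655.
dQ/dP = −35/(2√P) = -1.325.
ε = (dQ/dP)(P/Q) = (-1.325)(174.5/575.655).

-0.40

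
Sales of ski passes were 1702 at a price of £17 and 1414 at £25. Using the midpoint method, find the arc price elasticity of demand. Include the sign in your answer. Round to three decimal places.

-0.485

ΔQ = 1414 − 1702 = -288; ΔP = 25 − 17 = 8.
Midpoints: P̄ = 21.00, Q̄ = 1558.0.
ε = (ΔQ/ΔP)(P̄/Q̄) = (-288/8)(21.00/1558.0).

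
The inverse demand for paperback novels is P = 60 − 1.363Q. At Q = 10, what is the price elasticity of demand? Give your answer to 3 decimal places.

-3.402

At Q = 10, P = 60 − 1.363(10) = 46.37.
dP/dQ = −1.363, so dQ/dP = 1/(−1.363) = -0.734.
ε = (dQ/dP)(P/Q) = (-0.734)(46.37/10).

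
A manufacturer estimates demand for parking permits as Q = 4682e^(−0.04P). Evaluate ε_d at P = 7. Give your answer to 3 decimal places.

At P = 7, Q = 3538.579.
dQ/dP = −0.04·4682e^(−0.04P) = −0.04Q = -141.543.
ε = (dQ/dP)(P/Q) = (-141.543)(7/3538.579).

-0.280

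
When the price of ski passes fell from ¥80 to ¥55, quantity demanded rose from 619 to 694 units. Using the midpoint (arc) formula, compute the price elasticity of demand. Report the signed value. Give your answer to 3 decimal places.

-0.308

ΔQ = 694 − 619 = 75; ΔP = 55 − 80 = -25.
Midpoints: P̄ = 67.50, Q̄ = 656.5.
ε = (ΔQ/ΔP)(P̄/Q̄) = (75/-25)(67.50/656.5).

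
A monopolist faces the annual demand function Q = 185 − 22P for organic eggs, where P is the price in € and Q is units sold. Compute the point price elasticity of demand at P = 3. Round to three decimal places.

-0.555

At P = 3, Q = 119.
dQ/dP = −22.
ε = (dQ/dP)(P/Q) = (-22)(3/119).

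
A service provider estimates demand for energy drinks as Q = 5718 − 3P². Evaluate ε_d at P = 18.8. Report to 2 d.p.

-0.46

At P = 18.8, Q = 4657.680.
dQ/dP = −6P = -112.800.
ε = (dQ/dP)(P/Q) = (-112.800)(18.8/4657.680).
|ε| < 1, so demand is inelastic at this price.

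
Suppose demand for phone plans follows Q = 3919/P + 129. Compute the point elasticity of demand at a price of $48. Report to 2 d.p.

-0.39

At P = 48, Q = 210.646.
dQ/dP = −3919/P² = -1.701.
ε = (dQ/dP)(P/Q) = (-1.701)(48/210.646).
|ε| < 1, so demand is inelastic at this price.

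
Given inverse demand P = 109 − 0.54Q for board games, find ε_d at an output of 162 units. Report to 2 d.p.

-0.25

At Q = 162, P = 109 − 0.54(162) = 21.52.
dP/dQ = −0.54, so dQ/dP = 1/(−0.54) = -1.852.
ε = (dQ/dP)(P/Q) = (-1.852)(21.52/162).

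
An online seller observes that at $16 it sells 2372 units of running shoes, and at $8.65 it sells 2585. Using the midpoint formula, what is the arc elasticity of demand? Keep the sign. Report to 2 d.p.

-0.14

ΔQ = 2585 − 2372 = 213; ΔP = 8.65 − 16 = -7.35.
Midpoints: P̄ = 12.32, Q̄ = 2478.5.
ε = (ΔQ/ΔP)(P̄/Q̄) = (213/-7.35)(12.32/2478.5).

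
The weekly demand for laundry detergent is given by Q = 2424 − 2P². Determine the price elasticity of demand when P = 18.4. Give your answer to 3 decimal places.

-0.775

At P = 18.4, Q = 1746.880.
dQ/dP = −4P = -73.600.
ε = (dQ/dP)(P/Q) = (-73.600)(18.4/1746.880).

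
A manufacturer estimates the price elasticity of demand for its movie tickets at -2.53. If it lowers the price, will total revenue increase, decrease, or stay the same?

increase

|ε| = 2.53 > 1, so demand is elastic. A price cut therefore raises total revenue.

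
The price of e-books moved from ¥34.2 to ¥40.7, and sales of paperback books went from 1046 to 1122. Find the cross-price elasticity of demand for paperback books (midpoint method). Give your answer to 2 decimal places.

0.40

ΔQ_x = 1122 − 1046 = 76; ΔP_y = 40.7 − 34.2 = 6.5.
Midpoints: P̄_y = 37.45, Q̄_x = 1084.0.
ε_xy = (ΔQ_x/ΔP_y)(P̄_y/Q̄_x) = (76/6.5)(37.45/1084.0).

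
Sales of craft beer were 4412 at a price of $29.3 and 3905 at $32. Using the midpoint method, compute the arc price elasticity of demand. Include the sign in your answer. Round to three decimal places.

-1.384

ΔQ = 3905 − 4412 = -507; ΔP = 32 − 29.3 = 2.7.
Midpoints: P̄ = 30.65, Q̄ = 4158.5.
ε = (ΔQ/ΔP)(P̄/Q̄) = (-507/2.7)(30.65/4158.5).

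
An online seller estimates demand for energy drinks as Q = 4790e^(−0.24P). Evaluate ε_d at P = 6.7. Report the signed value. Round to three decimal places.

At P = 6.7, Q = 959.379.
dQ/dP = −0.24·4790e^(−0.24P) = −0.24Q = -230.251.
ε = (dQ/dP)(P/Q) = (-230.251)(6.7/959.379).

-1.608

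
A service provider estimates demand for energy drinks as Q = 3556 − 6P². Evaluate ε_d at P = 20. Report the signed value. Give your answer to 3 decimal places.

At P = 20, Q = 1156.
dQ/dP = −12P = -240.
ε = (dQ/dP)(P/Q) = (-240)(20/1156).

-4.152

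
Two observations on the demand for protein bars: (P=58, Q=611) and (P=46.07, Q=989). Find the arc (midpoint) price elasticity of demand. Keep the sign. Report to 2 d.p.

-2.06

ΔQ = 989 − 611 = 378; ΔP = 46.07 − 58 = -11.93.
Midpoints: P̄ = 52.03, Q̄ = 800.0.
ε = (ΔQ/ΔP)(P̄/Q̄) = (378/-11.93)(52.03/800.0).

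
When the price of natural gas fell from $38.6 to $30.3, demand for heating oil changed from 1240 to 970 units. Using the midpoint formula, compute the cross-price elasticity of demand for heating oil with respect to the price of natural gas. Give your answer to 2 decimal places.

ΔQ_x = 970 − 1240 = -270; ΔP_y = 30.3 − 38.6 = -8.3.
Midpoints: P̄_y = 34.45, Q̄_x = 1105.0.
ε_xy = (ΔQ_x/ΔP_y)(P̄_y/Q̄_x) = (-270/-8.3)(34.45/1105.0).
ε_xy > 0, so the goods are substitutes.

1.01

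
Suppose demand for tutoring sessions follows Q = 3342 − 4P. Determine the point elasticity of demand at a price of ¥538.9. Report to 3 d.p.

-1.817

At P = 538.9, Q = 1186.400.
dQ/dP = −4.
ε = (dQ/dP)(P/Q) = (-4)(538.9/1186.400).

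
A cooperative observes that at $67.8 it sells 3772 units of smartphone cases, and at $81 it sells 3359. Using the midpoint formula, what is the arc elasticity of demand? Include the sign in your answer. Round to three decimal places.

ΔQ = 3359 − 3772 = -413; ΔP = 81 − 67.8 = 13.2.
Midpoints: P̄ = 74.40, Q̄ = 3565.5.
ε = (ΔQ/ΔP)(P̄/Q̄) = (-413/13.2)(74.40/3565.5).

-0.653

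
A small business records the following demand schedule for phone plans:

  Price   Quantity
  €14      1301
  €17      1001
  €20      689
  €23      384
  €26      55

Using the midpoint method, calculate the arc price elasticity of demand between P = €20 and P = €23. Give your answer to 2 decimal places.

At P = 20, Q = 689; at P = 23, Q = 384.
ΔQ = -305, ΔP = 3. Midpoints: P̄ = 21.50, Q̄ = 536.5.
ε = (ΔQ/ΔP)(P̄/Q̄) = (-305/3)(21.50/536.5).

-4.07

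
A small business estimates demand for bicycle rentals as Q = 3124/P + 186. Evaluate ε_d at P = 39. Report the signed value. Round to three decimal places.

-0.301

At P = 39, Q = 266.103.
dQ/dP = −3124/P² = -2.054.
ε = (dQ/dP)(P/Q) = (-2.054)(39/266.103).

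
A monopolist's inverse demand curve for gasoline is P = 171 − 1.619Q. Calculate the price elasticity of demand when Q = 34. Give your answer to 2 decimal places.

At Q = 34, P = 171 − 1.619(34) = 115.95.
dP/dQ = −1.619, so dQ/dP = 1/(−1.619) = -0.618.
ε = (dQ/dP)(P/Q) = (-0.618)(115.95/34).

-2.11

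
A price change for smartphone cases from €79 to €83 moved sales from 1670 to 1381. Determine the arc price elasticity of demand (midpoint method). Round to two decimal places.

-3.84

ΔQ = 1381 − 1670 = -289; ΔP = 83 − 79 = 4.
Midpoints: P̄ = 81.00, Q̄ = 1525.5.
ε = (ΔQ/ΔP)(P̄/Q̄) = (-289/4)(81.00/1525.5).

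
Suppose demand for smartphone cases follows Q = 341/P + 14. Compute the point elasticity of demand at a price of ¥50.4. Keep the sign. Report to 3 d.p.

At P = 50.4, Q = 20.766.
dQ/dP = −341/P² = -0.134.
ε = (dQ/dP)(P/Q) = (-0.134)(50.4/20.766).
|ε| < 1, so demand is inelastic at this price.

-0.326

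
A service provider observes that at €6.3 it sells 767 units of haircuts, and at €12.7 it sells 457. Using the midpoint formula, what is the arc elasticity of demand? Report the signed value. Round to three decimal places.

ΔQ = 457 − 767 = -310; ΔP = 12.7 − 6.3 = 6.4.
Midpoints: P̄ = 9.50, Q̄ = 612.0.
ε = (ΔQ/ΔP)(P̄/Q̄) = (-310/6.4)(9.50/612.0).

-0.752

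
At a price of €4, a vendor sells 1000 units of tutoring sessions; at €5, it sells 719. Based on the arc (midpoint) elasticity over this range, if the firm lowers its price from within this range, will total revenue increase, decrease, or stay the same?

Arc ε = (-281/1)(4.50/859.5) ≈ -1.471.
|ε| = 1.47 > 1, so demand is elastic. A price cut therefore raises total revenue.

increase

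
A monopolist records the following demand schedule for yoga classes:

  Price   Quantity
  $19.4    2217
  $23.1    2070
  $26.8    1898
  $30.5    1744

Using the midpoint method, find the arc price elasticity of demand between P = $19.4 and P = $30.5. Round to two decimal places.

-0.54

At P = 19.4, Q = 2217; at P = 30.5, Q = 1744.
ΔQ = -473, ΔP = 11.1. Midpoints: P̄ = 24.95, Q̄ = 1980.5.
ε = (ΔQ/ΔP)(P̄/Q̄) = (-473/11.1)(24.95/1980.5).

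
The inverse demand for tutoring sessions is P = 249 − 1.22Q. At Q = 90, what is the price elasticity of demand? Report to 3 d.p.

At Q = 90, P = 249 − 1.22(90) = 139.20.
dP/dQ = −1.22, so dQ/dP = 1/(−1.22) = -0.820.
ε = (dQ/dP)(P/Q) = (-0.820)(139.20/90).

-1.268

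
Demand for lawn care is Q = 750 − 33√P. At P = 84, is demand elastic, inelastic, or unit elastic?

inelastic

Q = 447.550, dQ/dP = -1.800.
ε = (dQ/dP)(P/Q) ≈ -0.338.
|ε| = 0.34 < 1.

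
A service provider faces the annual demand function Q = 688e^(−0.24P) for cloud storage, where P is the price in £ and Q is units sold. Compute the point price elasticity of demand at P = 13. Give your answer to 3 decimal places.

-3.120

At P = 13, Q = 30.380.
dQ/dP = −0.24·688e^(−0.24P) = −0.24Q = -7.291.
ε = (dQ/dP)(P/Q) = (-7.291)(13/30.380).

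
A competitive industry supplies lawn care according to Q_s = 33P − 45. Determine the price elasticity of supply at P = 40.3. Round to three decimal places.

At P = 40.3, Q_s = 1284.90.
dQ_s/dP = 33.
ε_s = (dQ_s/dP)(P/Q_s) = (33)(40.3/1284.90).

1.035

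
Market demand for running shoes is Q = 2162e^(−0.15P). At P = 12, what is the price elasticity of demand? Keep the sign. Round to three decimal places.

-1.800

At P = 12, Q = 357.376.
dQ/dP = −0.15·2162e^(−0.15P) = −0.15Q = -53.606.
ε = (dQ/dP)(P/Q) = (-53.606)(12/357.376).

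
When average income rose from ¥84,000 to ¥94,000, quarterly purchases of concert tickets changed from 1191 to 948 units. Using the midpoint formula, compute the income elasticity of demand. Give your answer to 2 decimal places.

-2.02

ΔQ = -243, ΔI = 10000. Midpoints: Ī = 89,000, Q̄ = 1069.5.
ε_I = (ΔQ/ΔI)(Ī/Q̄) = (-243/10000)(89000/1069.5).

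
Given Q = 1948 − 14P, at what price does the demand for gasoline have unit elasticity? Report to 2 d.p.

69.57

For linear demand Q = a − bP, ε = −bP/(a − bP). |ε| = 1 when bP = a − bP, i.e. P = a/(2b).
P = 1948/(2·14) = 1948/28 = 69.5714.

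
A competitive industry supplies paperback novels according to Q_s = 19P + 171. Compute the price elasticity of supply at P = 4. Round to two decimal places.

0.31

At P = 4, Q_s = 247.
dQ_s/dP = 19.
ε_s = (dQ_s/dP)(P/Q_s) = (19)(4/247).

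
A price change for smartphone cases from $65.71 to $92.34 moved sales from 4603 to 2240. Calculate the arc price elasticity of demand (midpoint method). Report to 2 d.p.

ΔQ = 2240 − 4603 = -2363; ΔP = 92.34 − 65.71 = 26.63.
Midpoints: P̄ = 79.03, Q̄ = 3421.5.
ε = (ΔQ/ΔP)(P̄/Q̄) = (-2363/26.63)(79.03/3421.5).

-2.05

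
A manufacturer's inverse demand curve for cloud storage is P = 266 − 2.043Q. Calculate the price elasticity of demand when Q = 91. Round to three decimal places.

-0.431

At Q = 91, P = 266 − 2.043(91) = 80.09.
dP/dQ = −2.043, so dQ/dP = 1/(−2.043) = -0.489.
ε = (dQ/dP)(P/Q) = (-0.489)(80.09/91).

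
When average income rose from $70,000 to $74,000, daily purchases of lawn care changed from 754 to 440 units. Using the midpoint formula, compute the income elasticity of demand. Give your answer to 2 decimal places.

ΔQ = -314, ΔI = 4000. Midpoints: Ī = 72,000, Q̄ = 597.0.
ε_I = (ΔQ/ΔI)(Ī/Q̄) = (-314/4000)(72000/597.0).

-9.47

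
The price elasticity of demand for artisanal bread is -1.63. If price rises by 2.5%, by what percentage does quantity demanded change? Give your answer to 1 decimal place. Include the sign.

-4.1%

%ΔQ ≈ ε × %ΔP = (-1.63)(2.5%) = -4.07%.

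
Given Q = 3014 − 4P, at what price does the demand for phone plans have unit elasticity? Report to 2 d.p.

376.75

For linear demand Q = a − bP, ε = −bP/(a − bP). |ε| = 1 when bP = a − bP, i.e. P = a/(2b).
P = 3014/(2·4) = 3014/8 = 376.7500.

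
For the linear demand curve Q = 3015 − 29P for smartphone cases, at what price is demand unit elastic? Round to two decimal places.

51.98

For linear demand Q = a − bP, ε = −bP/(a − bP). |ε| = 1 when bP = a − bP, i.e. P = a/(2b).
P = 3015/(2·29) = 3015/58 = 51.9828.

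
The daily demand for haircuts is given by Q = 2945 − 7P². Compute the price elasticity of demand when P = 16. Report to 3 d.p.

At P = 16, Q = 1153.
dQ/dP = −14P = -224.
ε = (dQ/dP)(P/Q) = (-224)(16/1153).

-3.108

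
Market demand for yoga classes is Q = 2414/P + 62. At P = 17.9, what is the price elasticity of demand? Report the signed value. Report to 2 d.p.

At P = 17.9, Q = 196.860.
dQ/dP = −2414/P² = -7.534.
ε = (dQ/dP)(P/Q) = (-7.534)(17.9/196.860).
|ε| < 1, so demand is inelastic at this price.

-0.69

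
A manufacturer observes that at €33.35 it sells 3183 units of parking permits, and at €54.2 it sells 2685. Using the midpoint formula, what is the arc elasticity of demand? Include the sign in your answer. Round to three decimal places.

-0.356

ΔQ = 2685 − 3183 = -498; ΔP = 54.2 − 33.35 = 20.85.
Midpoints: P̄ = 43.78, Q̄ = 2934.0.
ε = (ΔQ/ΔP)(P̄/Q̄) = (-498/20.85)(43.78/2934.0).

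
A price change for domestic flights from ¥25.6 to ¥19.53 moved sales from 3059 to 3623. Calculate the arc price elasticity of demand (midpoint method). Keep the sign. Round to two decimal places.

-0.63

ΔQ = 3623 − 3059 = 564; ΔP = 19.53 − 25.6 = -6.07.
Midpoints: P̄ = 22.57, Q̄ = 3341.0.
ε = (ΔQ/ΔP)(P̄/Q̄) = (564/-6.07)(22.57/3341.0).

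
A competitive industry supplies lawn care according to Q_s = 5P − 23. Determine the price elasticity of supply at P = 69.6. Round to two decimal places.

1.07

At P = 69.6, Q_s = 325.
dQ_s/dP = 5.
ε_s = (dQ_s/dP)(P/Q_s) = (5)(69.6/325).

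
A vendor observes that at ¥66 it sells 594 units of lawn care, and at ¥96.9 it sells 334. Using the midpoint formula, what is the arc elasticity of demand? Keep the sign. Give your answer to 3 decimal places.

ΔQ = 334 − 594 = -260; ΔP = 96.9 − 66 = 30.9.
Midpoints: P̄ = 81.45, Q̄ = 464.0.
ε = (ΔQ/ΔP)(P̄/Q̄) = (-260/30.9)(81.45/464.0).

-1.477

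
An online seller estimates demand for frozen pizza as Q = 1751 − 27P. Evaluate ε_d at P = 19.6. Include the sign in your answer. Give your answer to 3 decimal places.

-0.433

At P = 19.6, Q = 1221.800.
dQ/dP = −27.
ε = (dQ/dP)(P/Q) = (-27)(19.6/1221.800).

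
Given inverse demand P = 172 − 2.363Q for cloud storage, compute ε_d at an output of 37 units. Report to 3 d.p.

-0.967

At Q = 37, P = 172 − 2.363(37) = 84.57.
dP/dQ = −2.363, so dQ/dP = 1/(−2.363) = -0.423.
ε = (dQ/dP)(P/Q) = (-0.423)(84.57/37).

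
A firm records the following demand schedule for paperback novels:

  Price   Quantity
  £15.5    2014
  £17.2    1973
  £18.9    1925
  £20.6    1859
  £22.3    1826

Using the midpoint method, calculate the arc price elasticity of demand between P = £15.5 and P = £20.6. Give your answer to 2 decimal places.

-0.28

At P = 15.5, Q = 2014; at P = 20.6, Q = 1859.
ΔQ = -155, ΔP = 5.1. Midpoints: P̄ = 18.05, Q̄ = 1936.5.
ε = (ΔQ/ΔP)(P̄/Q̄) = (-155/5.1)(18.05/1936.5).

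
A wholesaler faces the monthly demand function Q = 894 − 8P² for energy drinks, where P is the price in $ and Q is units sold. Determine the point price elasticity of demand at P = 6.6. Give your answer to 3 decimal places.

At P = 6.6, Q = 545.520.
dQ/dP = −16P = -105.600.
ε = (dQ/dP)(P/Q) = (-105.600)(6.6/545.520).

-1.278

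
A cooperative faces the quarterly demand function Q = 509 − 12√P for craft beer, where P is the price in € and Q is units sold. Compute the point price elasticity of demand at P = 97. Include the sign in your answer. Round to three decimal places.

At P = 97, Q = 390.814.
dQ/dP = −12/(2√P) = -0.609.
ε = (dQ/dP)(P/Q) = (-0.609)(97/390.814).
|ε| < 1, so demand is inelastic at this price.

-0.151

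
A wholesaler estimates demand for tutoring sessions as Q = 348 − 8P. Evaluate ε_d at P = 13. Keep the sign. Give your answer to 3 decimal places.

-0.426

At P = 13, Q = 244.
dQ/dP = −8.
ε = (dQ/dP)(P/Q) = (-8)(13/244).
|ε| < 1, so demand is inelastic at this price.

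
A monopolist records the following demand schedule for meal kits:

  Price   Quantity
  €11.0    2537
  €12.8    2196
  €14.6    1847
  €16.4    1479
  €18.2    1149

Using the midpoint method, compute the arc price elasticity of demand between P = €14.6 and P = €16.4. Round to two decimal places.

-1.91

At P = 14.6, Q = 1847; at P = 16.4, Q = 1479.
ΔQ = -368, ΔP = 1.8. Midpoints: P̄ = 15.50, Q̄ = 1663.0.
ε = (ΔQ/ΔP)(P̄/Q̄) = (-368/1.8)(15.50/1663.0).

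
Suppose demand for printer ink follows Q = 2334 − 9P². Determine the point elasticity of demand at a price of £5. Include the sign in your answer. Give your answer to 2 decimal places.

At P = 5, Q = 2109.
dQ/dP = −18P = -90.
ε = (dQ/dP)(P/Q) = (-90)(5/2109).
|ε| < 1, so demand is inelastic at this price.

-0.21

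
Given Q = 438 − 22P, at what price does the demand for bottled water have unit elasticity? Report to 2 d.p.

9.95

For linear demand Q = a − bP, ε = −bP/(a − bP). |ε| = 1 when bP = a − bP, i.e. P = a/(2b).
P = 438/(2·22) = 438/44 = 9.9545.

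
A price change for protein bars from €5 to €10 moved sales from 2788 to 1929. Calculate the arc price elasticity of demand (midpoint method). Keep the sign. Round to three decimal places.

ΔQ = 1929 − 2788 = -859; ΔP = 10 − 5 = 5.
Midpoints: P̄ = 7.50, Q̄ = 2358.5.
ε = (ΔQ/ΔP)(P̄/Q̄) = (-859/5)(7.50/2358.5).

-0.546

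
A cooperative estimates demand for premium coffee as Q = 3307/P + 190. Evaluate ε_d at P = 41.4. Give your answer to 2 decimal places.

-0.30

At P = 41.4, Q = 269.879.
dQ/dP = −3307/P² = -1.929.
ε = (dQ/dP)(P/Q) = (-1.929)(41.4/269.879).
|ε| < 1, so demand is inelastic at this price.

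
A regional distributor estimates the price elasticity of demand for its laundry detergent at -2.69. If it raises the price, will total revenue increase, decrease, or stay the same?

decrease

|ε| = 2.69 > 1, so demand is elastic. A price rise therefore reduces total revenue.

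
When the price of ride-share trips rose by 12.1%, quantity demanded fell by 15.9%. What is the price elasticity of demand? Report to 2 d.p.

-1.31

ε = %ΔQ / %ΔP = (-15.9)/(12.1) = -1.314.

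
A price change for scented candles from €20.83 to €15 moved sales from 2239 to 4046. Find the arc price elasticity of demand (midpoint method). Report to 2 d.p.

-1.77

ΔQ = 4046 − 2239 = 1807; ΔP = 15 − 20.83 = -5.83.
Midpoints: P̄ = 17.91, Q̄ = 3142.5.
ε = (ΔQ/ΔP)(P̄/Q̄) = (1807/-5.83)(17.91/3142.5).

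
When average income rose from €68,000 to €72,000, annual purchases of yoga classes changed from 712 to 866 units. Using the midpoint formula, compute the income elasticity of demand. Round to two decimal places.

3.42

ΔQ = 154, ΔI = 4000. Midpoints: Ī = 70,000, Q̄ = 789.0.
ε_I = (ΔQ/ΔI)(Ī/Q̄) = (154/4000)(70000/789.0).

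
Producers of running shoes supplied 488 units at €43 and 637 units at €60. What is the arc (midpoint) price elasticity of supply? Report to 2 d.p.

0.80

ΔQ = 637 − 488 = 149; ΔP = 60 − 43 = 17.
Midpoints: P̄ = 51.50, Q̄ = 562.5.
ε_s = (ΔQ/ΔP)(P̄/Q̄) = (149/17)(51.50/562.5).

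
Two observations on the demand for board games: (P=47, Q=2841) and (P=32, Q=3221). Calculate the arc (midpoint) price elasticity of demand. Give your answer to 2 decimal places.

ΔQ = 3221 − 2841 = 380; ΔP = 32 − 47 = -15.
Midpoints: P̄ = 39.50, Q̄ = 3031.0.
ε = (ΔQ/ΔP)(P̄/Q̄) = (380/-15)(39.50/3031.0).

-0.33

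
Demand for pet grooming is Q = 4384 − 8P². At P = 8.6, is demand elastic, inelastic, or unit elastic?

inelastic

Q = 3792.320, dQ/dP = -137.600.
ε = (dQ/dP)(P/Q) ≈ -0.312.
|ε| = 0.31 < 1.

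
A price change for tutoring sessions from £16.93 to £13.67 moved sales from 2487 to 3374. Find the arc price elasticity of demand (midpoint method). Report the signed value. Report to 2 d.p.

ΔQ = 3374 − 2487 = 887; ΔP = 13.67 − 16.93 = -3.26.
Midpoints: P̄ = 15.30, Q̄ = 2930.5.
ε = (ΔQ/ΔP)(P̄/Q̄) = (887/-3.26)(15.30/2930.5).

-1.42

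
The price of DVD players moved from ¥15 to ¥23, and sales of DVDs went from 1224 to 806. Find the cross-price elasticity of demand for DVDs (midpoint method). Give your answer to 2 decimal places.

-0.98

ΔQ_x = 806 − 1224 = -418; ΔP_y = 23 − 15 = 8.
Midpoints: P̄_y = 19.00, Q̄_x = 1015.0.
ε_xy = (ΔQ_x/ΔP_y)(P̄_y/Q̄_x) = (-418/8)(19.00/1015.0).
ε_xy < 0, so the goods are complements.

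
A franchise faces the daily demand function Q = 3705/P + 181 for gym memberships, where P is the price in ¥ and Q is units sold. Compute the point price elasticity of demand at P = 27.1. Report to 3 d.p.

At P = 27.1, Q = 317.716.
dQ/dP = −3705/P² = -5.045.
ε = (dQ/dP)(P/Q) = (-5.045)(27.1/317.716).
|ε| < 1, so demand is inelastic at this price.

-0.430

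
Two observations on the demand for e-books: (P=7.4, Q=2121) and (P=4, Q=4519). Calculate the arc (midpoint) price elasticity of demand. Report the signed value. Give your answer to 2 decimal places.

ΔQ = 4519 − 2121 = 2398; ΔP = 4 − 7.4 = -3.4.
Midpoints: P̄ = 5.70, Q̄ = 3320.0.
ε = (ΔQ/ΔP)(P̄/Q̄) = (2398/-3.4)(5.70/3320.0).

-1.21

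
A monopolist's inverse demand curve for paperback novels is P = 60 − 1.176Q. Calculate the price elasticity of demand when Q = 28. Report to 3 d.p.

-0.822

At Q = 28, P = 60 − 1.176(28) = 27.07.
dP/dQ = −1.176, so dQ/dP = 1/(−1.176) = -0.850.
ε = (dQ/dP)(P/Q) = (-0.850)(27.07/28).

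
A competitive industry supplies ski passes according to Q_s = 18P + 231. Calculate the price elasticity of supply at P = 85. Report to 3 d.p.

At P = 85, Q_s = 1761.
dQ_s/dP = 18.
ε_s = (dQ_s/dP)(P/Q_s) = (18)(85/1761).

0.869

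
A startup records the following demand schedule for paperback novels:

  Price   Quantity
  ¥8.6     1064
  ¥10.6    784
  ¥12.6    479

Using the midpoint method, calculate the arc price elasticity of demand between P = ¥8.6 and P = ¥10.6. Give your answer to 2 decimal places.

At P = 8.6, Q = 1064; at P = 10.6, Q = 784.
ΔQ = -280, ΔP = 2.0. Midpoints: P̄ = 9.60, Q̄ = 924.0.
ε = (ΔQ/ΔP)(P̄/Q̄) = (-280/2.0)(9.60/924.0).

-1.45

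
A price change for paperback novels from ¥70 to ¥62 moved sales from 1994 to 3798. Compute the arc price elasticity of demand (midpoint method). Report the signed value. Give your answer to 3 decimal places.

ΔQ = 3798 − 1994 = 1804; ΔP = 62 − 70 = -8.
Midpoints: P̄ = 66.00, Q̄ = 2896.0.
ε = (ΔQ/ΔP)(P̄/Q̄) = (1804/-8)(66.00/2896.0).

-5.139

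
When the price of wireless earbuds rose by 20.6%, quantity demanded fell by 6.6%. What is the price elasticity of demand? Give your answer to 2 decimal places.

-0.32

ε = %ΔQ / %ΔP = (-6.6)/(20.6) = -0.320.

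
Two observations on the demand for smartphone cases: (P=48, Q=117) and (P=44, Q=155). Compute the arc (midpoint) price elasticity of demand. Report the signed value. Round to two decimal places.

ΔQ = 155 − 117 = 38; ΔP = 44 − 48 = -4.
Midpoints: P̄ = 46.00, Q̄ = 136.0.
ε = (ΔQ/ΔP)(P̄/Q̄) = (38/-4)(46.00/136.0).

-3.21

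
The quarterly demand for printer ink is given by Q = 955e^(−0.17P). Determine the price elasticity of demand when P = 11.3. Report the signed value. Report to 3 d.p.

At P = 11.3, Q = 139.870.
dQ/dP = −0.17·955e^(−0.17P) = −0.17Q = -23.778.
ε = (dQ/dP)(P/Q) = (-23.778)(11.3/139.870).
|ε| > 1, so demand is elastic at this price.

-1.921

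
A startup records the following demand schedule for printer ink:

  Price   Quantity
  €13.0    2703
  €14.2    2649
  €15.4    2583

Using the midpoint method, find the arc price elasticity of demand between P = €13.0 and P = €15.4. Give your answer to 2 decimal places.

At P = 13.0, Q = 2703; at P = 15.4, Q = 2583.
ΔQ = -120, ΔP = 2.4. Midpoints: P̄ = 14.20, Q̄ = 2643.0.
ε = (ΔQ/ΔP)(P̄/Q̄) = (-120/2.4)(14.20/2643.0).

-0.27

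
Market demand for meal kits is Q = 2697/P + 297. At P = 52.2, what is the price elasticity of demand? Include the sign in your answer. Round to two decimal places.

-0.15

At P = 52.2, Q = 348.667.
dQ/dP = −2697/P² = -0.990.
ε = (dQ/dP)(P/Q) = (-0.990)(52.2/348.667).
|ε| < 1, so demand is inelastic at this price.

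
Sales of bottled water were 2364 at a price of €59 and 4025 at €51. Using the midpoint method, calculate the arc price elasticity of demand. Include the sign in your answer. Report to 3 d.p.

ΔQ = 4025 − 2364 = 1661; ΔP = 51 − 59 = -8.
Midpoints: P̄ = 55.00, Q̄ = 3194.5.
ε = (ΔQ/ΔP)(P̄/Q̄) = (1661/-8)(55.00/3194.5).

-3.575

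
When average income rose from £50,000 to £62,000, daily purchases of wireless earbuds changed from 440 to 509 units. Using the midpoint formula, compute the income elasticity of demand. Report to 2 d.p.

ΔQ = 69, ΔI = 12000. Midpoints: Ī = 56,000, Q̄ = 474.5.
ε_I = (ΔQ/ΔI)(Ī/Q̄) = (69/12000)(56000/474.5).
ε_I > 0, so the good is normal.

0.68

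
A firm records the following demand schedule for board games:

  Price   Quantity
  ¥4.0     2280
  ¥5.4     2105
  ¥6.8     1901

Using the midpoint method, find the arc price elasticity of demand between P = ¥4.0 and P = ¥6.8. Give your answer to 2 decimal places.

-0.35

At P = 4.0, Q = 2280; at P = 6.8, Q = 1901.
ΔQ = -379, ΔP = 2.8. Midpoints: P̄ = 5.40, Q̄ = 2090.5.
ε = (ΔQ/ΔP)(P̄/Q̄) = (-379/2.8)(5.40/2090.5).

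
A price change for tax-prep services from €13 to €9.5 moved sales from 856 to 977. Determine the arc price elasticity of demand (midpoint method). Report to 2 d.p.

ΔQ = 977 − 856 = 121; ΔP = 9.5 − 13 = -3.5.
Midpoints: P̄ = 11.25, Q̄ = 916.5.
ε = (ΔQ/ΔP)(P̄/Q̄) = (121/-3.5)(11.25/916.5).

-0.42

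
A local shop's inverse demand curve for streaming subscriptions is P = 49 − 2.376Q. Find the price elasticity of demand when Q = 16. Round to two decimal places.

At Q = 16, P = 49 − 2.376(16) = 10.98.
dP/dQ = −2.376, so dQ/dP = 1/(−2.376) = -0.421.
ε = (dQ/dP)(P/Q) = (-0.421)(10.98/16).

-0.29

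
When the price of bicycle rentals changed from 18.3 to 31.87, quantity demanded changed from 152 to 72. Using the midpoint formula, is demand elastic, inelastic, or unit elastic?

Arc ε ≈ -1.320.
|ε| = 1.32 > 1.

elastic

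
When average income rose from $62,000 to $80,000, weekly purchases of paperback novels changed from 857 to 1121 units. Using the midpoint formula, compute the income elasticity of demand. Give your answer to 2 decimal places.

1.05

ΔQ = 264, ΔI = 18000. Midpoints: Ī = 71,000, Q̄ = 989.0.
ε_I = (ΔQ/ΔI)(Ī/Q̄) = (264/18000)(71000/989.0).
ε_I > 0, so the good is normal.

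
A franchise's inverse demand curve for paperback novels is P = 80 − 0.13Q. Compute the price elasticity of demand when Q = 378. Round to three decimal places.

At Q = 378, P = 80 − 0.13(378) = 30.86.
dP/dQ = −0.13, so dQ/dP = 1/(−0.13) = -7.692.
ε = (dQ/dP)(P/Q) = (-7.692)(30.86/378).

-0.628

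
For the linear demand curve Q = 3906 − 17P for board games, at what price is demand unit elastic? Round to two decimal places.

114.88

For linear demand Q = a − bP, ε = −bP/(a − bP). |ε| = 1 when bP = a − bP, i.e. P = a/(2b).
P = 3906/(2·17) = 3906/34 = 114.8824.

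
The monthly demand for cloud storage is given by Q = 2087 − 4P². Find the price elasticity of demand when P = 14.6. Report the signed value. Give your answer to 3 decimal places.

At P = 14.6, Q = 1234.360.
dQ/dP = −8P = -116.800.
ε = (dQ/dP)(P/Q) = (-116.800)(14.6/1234.360).
|ε| > 1, so demand is elastic at this price.

-1.382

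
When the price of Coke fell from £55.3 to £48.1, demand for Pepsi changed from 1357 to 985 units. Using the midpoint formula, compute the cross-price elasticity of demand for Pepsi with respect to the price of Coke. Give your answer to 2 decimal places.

2.28

ΔQ_x = 985 − 1357 = -372; ΔP_y = 48.1 − 55.3 = -7.2.
Midpoints: P̄_y = 51.70, Q̄_x = 1171.0.
ε_xy = (ΔQ_x/ΔP_y)(P̄_y/Q̄_x) = (-372/-7.2)(51.70/1171.0).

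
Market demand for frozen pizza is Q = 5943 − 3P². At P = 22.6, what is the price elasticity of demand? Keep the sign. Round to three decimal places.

-0.695

At P = 22.6, Q = 4410.720.
dQ/dP = −6P = -135.600.
ε = (dQ/dP)(P/Q) = (-135.600)(22.6/4410.720).
|ε| < 1, so demand is inelastic at this price.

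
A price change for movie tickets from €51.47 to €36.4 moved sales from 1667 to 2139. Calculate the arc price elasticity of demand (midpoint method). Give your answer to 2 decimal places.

ΔQ = 2139 − 1667 = 472; ΔP = 36.4 − 51.47 = -15.07.
Midpoints: P̄ = 43.94, Q̄ = 1903.0.
ε = (ΔQ/ΔP)(P̄/Q̄) = (472/-15.07)(43.94/1903.0).

-0.72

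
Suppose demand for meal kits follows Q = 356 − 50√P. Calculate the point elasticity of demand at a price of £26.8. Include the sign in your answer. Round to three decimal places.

-1.332

At P = 26.8, Q = 97.156.
dQ/dP = −50/(2√P) = -4.829.
ε = (dQ/dP)(P/Q) = (-4.829)(26.8/97.156).
|ε| > 1, so demand is elastic at this price.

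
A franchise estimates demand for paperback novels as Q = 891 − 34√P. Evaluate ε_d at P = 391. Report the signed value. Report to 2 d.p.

At P = 391, Q = 218.694.
dQ/dP = −34/(2√P) = -0.860.
ε = (dQ/dP)(P/Q) = (-0.860)(391/218.694).
|ε| > 1, so demand is elastic at this price.

-1.54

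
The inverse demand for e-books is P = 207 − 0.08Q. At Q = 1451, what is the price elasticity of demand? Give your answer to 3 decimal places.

At Q = 1451, P = 207 − 0.08(1451) = 90.92.
dP/dQ = −0.08, so dQ/dP = 1/(−0.08) = -12.500.
ε = (dQ/dP)(P/Q) = (-12.500)(90.92/1451).

-0.783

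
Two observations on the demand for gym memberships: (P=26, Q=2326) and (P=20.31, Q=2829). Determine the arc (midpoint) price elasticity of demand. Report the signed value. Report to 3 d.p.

ΔQ = 2829 − 2326 = 503; ΔP = 20.31 − 26 = -5.69.
Midpoints: P̄ = 23.16, Q̄ = 2577.5.
ε = (ΔQ/ΔP)(P̄/Q̄) = (503/-5.69)(23.16/2577.5).

-0.794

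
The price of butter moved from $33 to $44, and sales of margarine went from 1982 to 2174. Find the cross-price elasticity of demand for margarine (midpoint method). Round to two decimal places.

ΔQ_x = 2174 − 1982 = 192; ΔP_y = 44 − 33 = 11.
Midpoints: P̄_y = 38.50, Q̄_x = 2078.0.
ε_xy = (ΔQ_x/ΔP_y)(P̄_y/Q̄_x) = (192/11)(38.50/2078.0).
ε_xy > 0, so the goods are substitutes.

0.32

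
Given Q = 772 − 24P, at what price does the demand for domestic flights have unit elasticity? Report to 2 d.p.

16.08

For linear demand Q = a − bP, ε = −bP/(a − bP). |ε| = 1 when bP = a − bP, i.e. P = a/(2b).
P = 772/(2·24) = 772/48 = 16.0833.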